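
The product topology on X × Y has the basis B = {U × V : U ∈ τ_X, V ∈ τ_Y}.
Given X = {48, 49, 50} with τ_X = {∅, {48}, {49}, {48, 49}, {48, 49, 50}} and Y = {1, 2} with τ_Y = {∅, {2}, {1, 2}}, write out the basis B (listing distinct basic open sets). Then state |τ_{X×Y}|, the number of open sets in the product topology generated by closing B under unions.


Basis B = {∅ × ∅, {48} × {2}, {49} × {2}, {48} × {1, 2}, {48, 49} × {2}, {49} × {1, 2}, {48, 49, 50} × {2}, {48, 49} × {1, 2}, {48, 49, 50} × {1, 2}}; |τ_{X×Y}| = 14.

Enumerate products U × V with U ∈ τ_X, V ∈ τ_Y (deduplicated):
  ∅ × ∅ = {} (∅)
  {48} × {2} = {(48,2)}
  {49} × {2} = {(49,2)}
  {48} × {1, 2} = {(48,1), (48,2)}
  {48, 49} × {2} = {(48,2), (49,2)}
  {49} × {1, 2} = {(49,1), (49,2)}
  {48, 49, 50} × {2} = {(48,2), (49,2), (50,2)}
  {48, 49} × {1, 2} = {(48,1), (48,2), (49,1), (49,2)}
  {48, 49, 50} × {1, 2} = {(48,1), (48,2), (49,1), (49,2), (50,1), (50,2)}
These 9 distinct sets form the basis B.
Close under arbitrary unions to get τ_{X×Y}; counting gives |τ_{X×Y}| = 14.


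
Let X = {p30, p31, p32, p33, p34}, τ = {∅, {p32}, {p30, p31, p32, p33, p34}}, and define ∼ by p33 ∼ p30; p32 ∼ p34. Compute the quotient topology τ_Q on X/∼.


X/∼ = {[p30=p33], [p31], [p32=p34]}; |τ_Q| = 2.

Equivalence classes: [p30=p33], [p31], [p32=p34].
Quotient map π: X → X/∼ sends p30 ↦ [p30=p33], p31 ↦ [p31], p32 ↦ [p32=p34], p33 ↦ [p30=p33], p34 ↦ [p32=p34].
For each subset V ⊆ X/∼, compute π^{-1}(V) ⊆ X and check whether π^{-1}(V) ∈ τ. V is open in τ_Q iff π^{-1}(V) ∈ τ.
  V = {}: π^{-1}(V) = ∅ ∈ τ ✓.
  V = {[p30=p33]}: π^{-1}(V) = {p30, p33} ∉ τ ✗.
  V = {[p31]}: π^{-1}(V) = {p31} ∉ τ ✗.
  V = {[p30=p33], [p31]}: π^{-1}(V) = {p30, p31, p33} ∉ τ ✗.
  V = {[p32=p34]}: π^{-1}(V) = {p32, p34} ∉ τ ✗.
  V = {[p30=p33], [p32=p34]}: π^{-1}(V) = {p30, p32, p33, p34} ∉ τ ✗.
  V = {[p31], [p32=p34]}: π^{-1}(V) = {p31, p32, p34} ∉ τ ✗.
  V = {[p30=p33], [p31], [p32=p34]}: π^{-1}(V) = {p30, p31, p32, p33, p34} ∈ τ ✓.
Open sets in the quotient: τ_Q = {{}, {[p30=p33], [p31], [p32=p34]}} (2 elements).


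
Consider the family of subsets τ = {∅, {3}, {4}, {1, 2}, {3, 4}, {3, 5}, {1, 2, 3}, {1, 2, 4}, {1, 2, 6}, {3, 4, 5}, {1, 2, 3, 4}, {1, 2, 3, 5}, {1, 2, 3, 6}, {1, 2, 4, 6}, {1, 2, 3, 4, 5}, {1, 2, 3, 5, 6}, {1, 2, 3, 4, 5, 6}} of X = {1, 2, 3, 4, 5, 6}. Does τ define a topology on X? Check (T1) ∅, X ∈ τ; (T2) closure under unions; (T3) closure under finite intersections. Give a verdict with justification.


τ is NOT a topology on X.

Axiom (T1): ∅ ∈ τ? Yes; X ∈ τ? Yes.
Axiom (T2/T3): check pairwise unions and intersections of members of τ.
Counterexample for (T2): {3} ∪ {1, 2, 4, 6} = {1, 2, 3, 4, 6} ∉ τ. Therefore τ is NOT a topology.


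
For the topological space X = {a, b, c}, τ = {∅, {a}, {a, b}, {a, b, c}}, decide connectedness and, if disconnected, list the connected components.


(X, τ) is connected.

Find clopen sets (U ∈ τ with X ∖ U ∈ τ):
  U = ∅, X ∖ U = {a, b, c} — both open, so U is clopen.
  U = {a, b, c}, X ∖ U = ∅ — both open, so U is clopen.
Only trivial clopens (∅ and X) exist, so (X, τ) is connected.
Compute connected components by grouping points that agree on all clopens:
  component: {a, b, c}


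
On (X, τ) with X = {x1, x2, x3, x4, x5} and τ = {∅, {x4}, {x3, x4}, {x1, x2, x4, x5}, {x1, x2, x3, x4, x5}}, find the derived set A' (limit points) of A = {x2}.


A' = {x1, x5}

For each x ∈ X, list the open sets U ∈ τ with x ∈ U, then check whether U ∩ (A ∖ {x}) ≠ ∅ for every such U.
  x = x1: opens ∋ x are {x1, x2, x4, x5}, {x1, x2, x3, x4, x5}; each meets A ∖ {x1}, so x IS a limit point.
  x = x2: open {x1, x2, x4, x5} ∋ x has {x1, x2, x4, x5} ∩ (A ∖ {x2}) = ∅, so x is NOT a limit point.
  x = x3: open {x3, x4} ∋ x has {x3, x4} ∩ (A ∖ {x3}) = ∅, so x is NOT a limit point.
  x = x4: open {x4} ∋ x has {x4} ∩ (A ∖ {x4}) = ∅, so x is NOT a limit point.
  x = x5: opens ∋ x are {x1, x2, x4, x5}, {x1, x2, x3, x4, x5}; each meets A ∖ {x5}, so x IS a limit point.
Collecting: A' = {x1, x5}.


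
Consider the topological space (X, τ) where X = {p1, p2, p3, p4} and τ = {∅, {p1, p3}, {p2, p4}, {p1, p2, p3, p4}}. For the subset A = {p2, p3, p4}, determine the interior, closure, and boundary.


int(A) = {p2, p4}, cl(A) = {p1, p2, p3, p4}, ∂A = {p1, p3}.

Closed sets in (X, τ) are complements of opens:
  closed(X, τ) = {∅, {p1, p3}, {p2, p4}, {p1, p2, p3, p4}}.
int(A) = ⋃ {U ∈ τ : U ⊆ A}. Opens contained in A: ∅, {p2, p4}.
Taking the union of these: int(A) = {p2, p4}.
cl(A) = ⋂ {C closed : A ⊆ C}. Closed sets containing A: {p1, p2, p3, p4}.
Intersecting these: cl(A) = {p1, p2, p3, p4}.
∂A = cl(A) ∖ int(A) = {p1, p2, p3, p4} ∖ {p2, p4} = {p1, p3}.


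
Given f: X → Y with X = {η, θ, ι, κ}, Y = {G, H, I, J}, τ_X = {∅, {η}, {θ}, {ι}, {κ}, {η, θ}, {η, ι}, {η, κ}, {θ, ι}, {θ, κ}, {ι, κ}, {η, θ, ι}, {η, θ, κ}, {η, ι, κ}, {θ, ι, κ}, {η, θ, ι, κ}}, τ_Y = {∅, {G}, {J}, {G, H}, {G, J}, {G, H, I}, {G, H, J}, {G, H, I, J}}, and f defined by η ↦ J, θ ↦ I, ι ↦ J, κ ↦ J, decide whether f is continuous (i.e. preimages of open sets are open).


f IS continuous.

Compute f^{-1}(U) for each U ∈ τ_Y:
  U = ∅: f^{-1}(U) = ∅ ∈ τ_X ✓.
  U = {G}: f^{-1}(U) = ∅ ∈ τ_X ✓.
  U = {J}: f^{-1}(U) = {η, ι, κ} ∈ τ_X ✓.
  U = {G, H}: f^{-1}(U) = ∅ ∈ τ_X ✓.
  U = {G, J}: f^{-1}(U) = {η, ι, κ} ∈ τ_X ✓.
  U = {G, H, I}: f^{-1}(U) = {θ} ∈ τ_X ✓.
  U = {G, H, J}: f^{-1}(U) = {η, ι, κ} ∈ τ_X ✓.
  U = {G, H, I, J}: f^{-1}(U) = {η, θ, ι, κ} ∈ τ_X ✓.
Every preimage lies in τ_X, so f IS continuous.


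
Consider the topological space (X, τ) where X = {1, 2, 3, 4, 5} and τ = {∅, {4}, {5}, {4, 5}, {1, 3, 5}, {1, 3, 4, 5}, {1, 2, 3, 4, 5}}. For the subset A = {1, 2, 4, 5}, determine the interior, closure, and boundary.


int(A) = {4, 5}, cl(A) = {1, 2, 3, 4, 5}, ∂A = {1, 2, 3}.

Closed sets in (X, τ) are complements of opens:
  closed(X, τ) = {∅, {2}, {2, 4}, {1, 2, 3}, {1, 2, 3, 4}, {1, 2, 3, 5}, {1, 2, 3, 4, 5}}.
int(A) = ⋃ {U ∈ τ : U ⊆ A}. Opens contained in A: ∅, {4}, {5}, {4, 5}.
Taking the union of these: int(A) = {4, 5}.
cl(A) = ⋂ {C closed : A ⊆ C}. Closed sets containing A: {1, 2, 3, 4, 5}.
Intersecting these: cl(A) = {1, 2, 3, 4, 5}.
∂A = cl(A) ∖ int(A) = {1, 2, 3, 4, 5} ∖ {4, 5} = {1, 2, 3}.


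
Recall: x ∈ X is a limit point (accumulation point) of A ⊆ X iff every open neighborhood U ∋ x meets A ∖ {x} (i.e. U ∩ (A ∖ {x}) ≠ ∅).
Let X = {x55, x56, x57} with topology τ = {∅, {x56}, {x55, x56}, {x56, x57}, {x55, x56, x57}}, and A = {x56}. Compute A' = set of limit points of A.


A' = {x55, x57}

For each x ∈ X, list the open sets U ∈ τ with x ∈ U, then check whether U ∩ (A ∖ {x}) ≠ ∅ for every such U.
  x = x55: opens ∋ x are {x55, x56}, {x55, x56, x57}; each meets A ∖ {x55}, so x IS a limit point.
  x = x56: open {x56} ∋ x has {x56} ∩ (A ∖ {x56}) = ∅, so x is NOT a limit point.
  x = x57: opens ∋ x are {x56, x57}, {x55, x56, x57}; each meets A ∖ {x57}, so x IS a limit point.
Collecting: A' = {x55, x57}.


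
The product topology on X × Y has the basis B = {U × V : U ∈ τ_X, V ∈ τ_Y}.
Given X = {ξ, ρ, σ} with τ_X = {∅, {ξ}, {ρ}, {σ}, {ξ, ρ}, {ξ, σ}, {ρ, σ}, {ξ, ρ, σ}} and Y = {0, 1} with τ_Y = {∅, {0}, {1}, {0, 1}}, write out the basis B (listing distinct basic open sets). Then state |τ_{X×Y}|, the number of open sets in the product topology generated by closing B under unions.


Basis B = {∅ × ∅, {ξ} × {0}, {ξ} × {1}, {ρ} × {0}, {ρ} × {1}, {σ} × {0}, {σ} × {1}, {ξ} × {0, 1}, {ξ, ρ} × {0}, {ξ, σ} × {0}, {ξ, ρ} × {1}, {ξ, σ} × {1}, {ρ} × {0, 1}, {ρ, σ} × {0}, {ρ, σ} × {1}, {σ} × {0, 1}, {ξ, ρ, σ} × {0}, {ξ, ρ, σ} × {1}, {ξ, ρ} × {0, 1}, {ξ, σ} × {0, 1}, {ρ, σ} × {0, 1}, {ξ, ρ, σ} × {0, 1}}; |τ_{X×Y}| = 64.

Enumerate products U × V with U ∈ τ_X, V ∈ τ_Y (deduplicated):
  ∅ × ∅ = {} (∅)
  {ξ} × {0} = {(ξ,0)}
  {ξ} × {1} = {(ξ,1)}
  {ρ} × {0} = {(ρ,0)}
  {ρ} × {1} = {(ρ,1)}
  {σ} × {0} = {(σ,0)}
  {σ} × {1} = {(σ,1)}
  {ξ} × {0, 1} = {(ξ,0), (ξ,1)}
  {ξ, ρ} × {0} = {(ξ,0), (ρ,0)}
  {ξ, σ} × {0} = {(ξ,0), (σ,0)}
  {ξ, ρ} × {1} = {(ξ,1), (ρ,1)}
  {ξ, σ} × {1} = {(ξ,1), (σ,1)}
  {ρ} × {0, 1} = {(ρ,0), (ρ,1)}
  {ρ, σ} × {0} = {(ρ,0), (σ,0)}
  {ρ, σ} × {1} = {(ρ,1), (σ,1)}
  {σ} × {0, 1} = {(σ,0), (σ,1)}
  {ξ, ρ, σ} × {0} = {(ξ,0), (ρ,0), (σ,0)}
  {ξ, ρ, σ} × {1} = {(ξ,1), (ρ,1), (σ,1)}
  {ξ, ρ} × {0, 1} = {(ξ,0), (ξ,1), (ρ,0), (ρ,1)}
  {ξ, σ} × {0, 1} = {(ξ,0), (ξ,1), (σ,0), (σ,1)}
  {ρ, σ} × {0, 1} = {(ρ,0), (ρ,1), (σ,0), (σ,1)}
  {ξ, ρ, σ} × {0, 1} = {(ξ,0), (ξ,1), (ρ,0), (ρ,1), (σ,0), (σ,1)}
These 22 distinct sets form the basis B.
Close under arbitrary unions to get τ_{X×Y}; counting gives |τ_{X×Y}| = 64.


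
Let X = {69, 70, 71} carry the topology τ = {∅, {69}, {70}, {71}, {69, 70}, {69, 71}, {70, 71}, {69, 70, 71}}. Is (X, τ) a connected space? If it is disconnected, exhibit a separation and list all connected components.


(X, τ) is disconnected; components = [{69}, {70}, {71}].

Find clopen sets (U ∈ τ with X ∖ U ∈ τ):
  U = ∅, X ∖ U = {69, 70, 71} — both open, so U is clopen.
  U = {69}, X ∖ U = {70, 71} — both open, so U is clopen.
  U = {70}, X ∖ U = {69, 71} — both open, so U is clopen.
  U = {71}, X ∖ U = {69, 70} — both open, so U is clopen.
  U = {69, 70}, X ∖ U = {71} — both open, so U is clopen.
  U = {69, 71}, X ∖ U = {70} — both open, so U is clopen.
  U = {70, 71}, X ∖ U = {69} — both open, so U is clopen.
  U = {69, 70, 71}, X ∖ U = ∅ — both open, so U is clopen.
Nontrivial clopen(s) exist: e.g. {70, 71}. So (X, τ) is disconnected.
Compute connected components by grouping points that agree on all clopens:
  component: {69}
  component: {70}
  component: {71}


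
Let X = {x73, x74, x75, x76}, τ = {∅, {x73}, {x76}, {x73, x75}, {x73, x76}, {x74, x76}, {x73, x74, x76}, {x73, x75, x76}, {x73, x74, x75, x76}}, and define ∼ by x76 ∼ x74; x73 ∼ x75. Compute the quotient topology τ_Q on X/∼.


X/∼ = {[x73=x75], [x74=x76]}; |τ_Q| = 4.

Equivalence classes: [x73=x75], [x74=x76].
Quotient map π: X → X/∼ sends x73 ↦ [x73=x75], x74 ↦ [x74=x76], x75 ↦ [x73=x75], x76 ↦ [x74=x76].
For each subset V ⊆ X/∼, compute π^{-1}(V) ⊆ X and check whether π^{-1}(V) ∈ τ. V is open in τ_Q iff π^{-1}(V) ∈ τ.
  V = {}: π^{-1}(V) = ∅ ∈ τ ✓.
  V = {[x73=x75]}: π^{-1}(V) = {x73, x75} ∈ τ ✓.
  V = {[x74=x76]}: π^{-1}(V) = {x74, x76} ∈ τ ✓.
  V = {[x73=x75], [x74=x76]}: π^{-1}(V) = {x73, x74, x75, x76} ∈ τ ✓.
Open sets in the quotient: τ_Q = {{}, {[x73=x75]}, {[x74=x76]}, {[x73=x75], [x74=x76]}} (4 elements).


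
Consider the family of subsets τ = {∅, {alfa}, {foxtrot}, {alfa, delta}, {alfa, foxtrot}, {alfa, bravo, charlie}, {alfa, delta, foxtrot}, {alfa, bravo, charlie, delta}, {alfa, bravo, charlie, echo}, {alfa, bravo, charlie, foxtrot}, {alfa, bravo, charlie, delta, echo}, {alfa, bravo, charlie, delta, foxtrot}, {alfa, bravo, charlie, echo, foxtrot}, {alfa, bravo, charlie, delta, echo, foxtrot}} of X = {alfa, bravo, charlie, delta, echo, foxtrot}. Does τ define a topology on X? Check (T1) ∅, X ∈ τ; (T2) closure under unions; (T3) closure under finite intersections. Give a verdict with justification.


τ IS a topology on X.

Axiom (T1): ∅ ∈ τ? Yes; X ∈ τ? Yes.
Axiom (T2/T3): check pairwise unions and intersections of members of τ.
All pairwise intersections and unions checked — each lies in τ. Therefore τ satisfies (T1), (T2), (T3): it IS a topology on X.


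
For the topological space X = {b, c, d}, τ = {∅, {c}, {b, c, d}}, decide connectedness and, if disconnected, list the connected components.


(X, τ) is connected.

Find clopen sets (U ∈ τ with X ∖ U ∈ τ):
  U = ∅, X ∖ U = {b, c, d} — both open, so U is clopen.
  U = {b, c, d}, X ∖ U = ∅ — both open, so U is clopen.
Only trivial clopens (∅ and X) exist, so (X, τ) is connected.
Compute connected components by grouping points that agree on all clopens:
  component: {b, c, d}


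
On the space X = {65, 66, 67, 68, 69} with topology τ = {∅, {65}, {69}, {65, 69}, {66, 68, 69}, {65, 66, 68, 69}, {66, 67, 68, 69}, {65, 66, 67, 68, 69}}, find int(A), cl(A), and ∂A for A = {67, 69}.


int(A) = {69}, cl(A) = {66, 67, 68, 69}, ∂A = {66, 67, 68}.

Closed sets in (X, τ) are complements of opens:
  closed(X, τ) = {∅, {65}, {67}, {65, 67}, {66, 67, 68}, {65, 66, 67, 68}, {66, 67, 68, 69}, {65, 66, 67, 68, 69}}.
int(A) = ⋃ {U ∈ τ : U ⊆ A}. Opens contained in A: ∅, {69}.
Taking the union of these: int(A) = {69}.
cl(A) = ⋂ {C closed : A ⊆ C}. Closed sets containing A: {66, 67, 68, 69}, {65, 66, 67, 68, 69}.
Intersecting these: cl(A) = {66, 67, 68, 69}.
∂A = cl(A) ∖ int(A) = {66, 67, 68, 69} ∖ {69} = {66, 67, 68}.


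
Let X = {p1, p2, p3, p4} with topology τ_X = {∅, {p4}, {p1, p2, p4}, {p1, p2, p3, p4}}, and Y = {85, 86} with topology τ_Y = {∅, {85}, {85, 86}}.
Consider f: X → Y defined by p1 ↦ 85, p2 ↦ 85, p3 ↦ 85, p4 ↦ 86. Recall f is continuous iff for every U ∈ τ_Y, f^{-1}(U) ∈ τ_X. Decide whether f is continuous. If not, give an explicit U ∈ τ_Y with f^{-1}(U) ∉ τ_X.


f is NOT continuous.

Compute f^{-1}(U) for each U ∈ τ_Y:
  U = ∅: f^{-1}(U) = ∅ ∈ τ_X ✓.
  U = {85}: f^{-1}(U) = {p1, p2, p3} ∉ τ_X ✗.
  U = {85, 86}: f^{-1}(U) = {p1, p2, p3, p4} ∈ τ_X ✓.
Found U = {85} with f^{-1}(U) = {p1, p2, p3} not in τ_X. Therefore f is NOT continuous.


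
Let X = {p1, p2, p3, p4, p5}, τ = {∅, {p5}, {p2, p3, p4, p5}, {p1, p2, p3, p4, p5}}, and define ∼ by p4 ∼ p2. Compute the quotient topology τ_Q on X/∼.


X/∼ = {[p1], [p2=p4], [p3], [p5]}; |τ_Q| = 4.

Equivalence classes: [p1], [p2=p4], [p3], [p5].
Quotient map π: X → X/∼ sends p1 ↦ [p1], p2 ↦ [p2=p4], p3 ↦ [p3], p4 ↦ [p2=p4], p5 ↦ [p5].
For each subset V ⊆ X/∼, compute π^{-1}(V) ⊆ X and check whether π^{-1}(V) ∈ τ. V is open in τ_Q iff π^{-1}(V) ∈ τ.
  V = {}: π^{-1}(V) = ∅ ∈ τ ✓.
  V = {[p1]}: π^{-1}(V) = {p1} ∉ τ ✗.
  V = {[p2=p4]}: π^{-1}(V) = {p2, p4} ∉ τ ✗.
  V = {[p1], [p2=p4]}: π^{-1}(V) = {p1, p2, p4} ∉ τ ✗.
  V = {[p3]}: π^{-1}(V) = {p3} ∉ τ ✗.
  V = {[p1], [p3]}: π^{-1}(V) = {p1, p3} ∉ τ ✗.
  V = {[p2=p4], [p3]}: π^{-1}(V) = {p2, p3, p4} ∉ τ ✗.
  V = {[p1], [p2=p4], [p3]}: π^{-1}(V) = {p1, p2, p3, p4} ∉ τ ✗.
  V = {[p5]}: π^{-1}(V) = {p5} ∈ τ ✓.
  V = {[p1], [p5]}: π^{-1}(V) = {p1, p5} ∉ τ ✗.
  V = {[p2=p4], [p5]}: π^{-1}(V) = {p2, p4, p5} ∉ τ ✗.
  V = {[p1], [p2=p4], [p5]}: π^{-1}(V) = {p1, p2, p4, p5} ∉ τ ✗.
  V = {[p3], [p5]}: π^{-1}(V) = {p3, p5} ∉ τ ✗.
  V = {[p1], [p3], [p5]}: π^{-1}(V) = {p1, p3, p5} ∉ τ ✗.
  V = {[p2=p4], [p3], [p5]}: π^{-1}(V) = {p2, p3, p4, p5} ∈ τ ✓.
  V = {[p1], [p2=p4], [p3], [p5]}: π^{-1}(V) = {p1, p2, p3, p4, p5} ∈ τ ✓.
Open sets in the quotient: τ_Q = {{}, {[p5]}, {[p2=p4], [p3], [p5]}, {[p1], [p2=p4], [p3], [p5]}} (4 elements).


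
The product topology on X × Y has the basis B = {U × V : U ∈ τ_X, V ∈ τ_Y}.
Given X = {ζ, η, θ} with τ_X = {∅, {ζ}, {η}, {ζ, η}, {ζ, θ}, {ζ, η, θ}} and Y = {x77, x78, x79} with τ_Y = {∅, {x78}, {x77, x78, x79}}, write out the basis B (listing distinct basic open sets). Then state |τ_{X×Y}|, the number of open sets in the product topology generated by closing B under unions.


Basis B = {∅ × ∅, {ζ} × {x78}, {η} × {x78}, {ζ, η} × {x78}, {ζ, θ} × {x78}, {ζ} × {x77, x78, x79}, {ζ, η, θ} × {x78}, {η} × {x77, x78, x79}, {ζ, η} × {x77, x78, x79}, {ζ, θ} × {x77, x78, x79}, {ζ, η, θ} × {x77, x78, x79}}; |τ_{X×Y}| = 18.

Enumerate products U × V with U ∈ τ_X, V ∈ τ_Y (deduplicated):
  ∅ × ∅ = {} (∅)
  {ζ} × {x78} = {(ζ,x78)}
  {η} × {x78} = {(η,x78)}
  {ζ, η} × {x78} = {(ζ,x78), (η,x78)}
  {ζ, θ} × {x78} = {(ζ,x78), (θ,x78)}
  {ζ} × {x77, x78, x79} = {(ζ,x77), (ζ,x78), (ζ,x79)}
  {ζ, η, θ} × {x78} = {(ζ,x78), (η,x78), (θ,x78)}
  {η} × {x77, x78, x79} = {(η,x77), (η,x78), (η,x79)}
  {ζ, η} × {x77, x78, x79} = {(ζ,x77), (ζ,x78), (ζ,x79), (η,x77), (η,x78), (η,x79)}
  {ζ, θ} × {x77, x78, x79} = {(ζ,x77), (ζ,x78), (ζ,x79), (θ,x77), (θ,x78), (θ,x79)}
  {ζ, η, θ} × {x77, x78, x79} = {(ζ,x77), (ζ,x78), (ζ,x79), (η,x77), (η,x78), (η,x79), (θ,x77), (θ,x78), (θ,x79)}
These 11 distinct sets form the basis B.
Close under arbitrary unions to get τ_{X×Y}; counting gives |τ_{X×Y}| = 18.


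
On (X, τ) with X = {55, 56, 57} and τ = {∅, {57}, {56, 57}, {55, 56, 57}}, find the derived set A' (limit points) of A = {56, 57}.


A' = {55, 56}

For each x ∈ X, list the open sets U ∈ τ with x ∈ U, then check whether U ∩ (A ∖ {x}) ≠ ∅ for every such U.
  x = 55: opens ∋ x are {55, 56, 57}; each meets A ∖ {55}, so x IS a limit point.
  x = 56: opens ∋ x are {56, 57}, {55, 56, 57}; each meets A ∖ {56}, so x IS a limit point.
  x = 57: open {57} ∋ x has {57} ∩ (A ∖ {57}) = ∅, so x is NOT a limit point.
Collecting: A' = {55, 56}.


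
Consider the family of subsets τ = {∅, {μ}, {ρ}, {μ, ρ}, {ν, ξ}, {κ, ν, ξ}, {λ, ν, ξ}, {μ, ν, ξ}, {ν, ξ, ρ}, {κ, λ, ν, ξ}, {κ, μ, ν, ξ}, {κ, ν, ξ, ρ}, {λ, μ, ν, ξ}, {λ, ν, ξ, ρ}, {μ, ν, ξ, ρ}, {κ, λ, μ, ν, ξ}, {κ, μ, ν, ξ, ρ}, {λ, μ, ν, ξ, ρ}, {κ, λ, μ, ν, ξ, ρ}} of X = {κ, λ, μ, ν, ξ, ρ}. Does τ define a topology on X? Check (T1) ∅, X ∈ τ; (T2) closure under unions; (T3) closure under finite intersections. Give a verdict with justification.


τ is NOT a topology on X.

Axiom (T1): ∅ ∈ τ? Yes; X ∈ τ? Yes.
Axiom (T2/T3): check pairwise unions and intersections of members of τ.
Counterexample for (T2): {ρ} ∪ {κ, λ, ν, ξ} = {κ, λ, ν, ξ, ρ} ∉ τ. Therefore τ is NOT a topology.


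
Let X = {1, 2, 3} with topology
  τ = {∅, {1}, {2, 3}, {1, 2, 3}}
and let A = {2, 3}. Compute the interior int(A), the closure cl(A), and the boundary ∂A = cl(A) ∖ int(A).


int(A) = {2, 3}, cl(A) = {2, 3}, ∂A = ∅.

Closed sets in (X, τ) are complements of opens:
  closed(X, τ) = {∅, {1}, {2, 3}, {1, 2, 3}}.
int(A) = ⋃ {U ∈ τ : U ⊆ A}. Opens contained in A: ∅, {2, 3}.
Taking the union of these: int(A) = {2, 3}.
cl(A) = ⋂ {C closed : A ⊆ C}. Closed sets containing A: {2, 3}, {1, 2, 3}.
Intersecting these: cl(A) = {2, 3}.
∂A = cl(A) ∖ int(A) = {2, 3} ∖ {2, 3} = ∅.


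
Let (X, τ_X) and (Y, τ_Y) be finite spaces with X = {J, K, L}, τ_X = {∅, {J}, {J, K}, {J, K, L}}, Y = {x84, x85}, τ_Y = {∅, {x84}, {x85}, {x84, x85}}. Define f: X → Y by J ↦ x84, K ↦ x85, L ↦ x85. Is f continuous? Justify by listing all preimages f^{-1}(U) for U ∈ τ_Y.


f is NOT continuous.

Compute f^{-1}(U) for each U ∈ τ_Y:
  U = ∅: f^{-1}(U) = ∅ ∈ τ_X ✓.
  U = {x84}: f^{-1}(U) = {J} ∈ τ_X ✓.
  U = {x85}: f^{-1}(U) = {K, L} ∉ τ_X ✗.
  U = {x84, x85}: f^{-1}(U) = {J, K, L} ∈ τ_X ✓.
Found U = {x85} with f^{-1}(U) = {K, L} not in τ_X. Therefore f is NOT continuous.


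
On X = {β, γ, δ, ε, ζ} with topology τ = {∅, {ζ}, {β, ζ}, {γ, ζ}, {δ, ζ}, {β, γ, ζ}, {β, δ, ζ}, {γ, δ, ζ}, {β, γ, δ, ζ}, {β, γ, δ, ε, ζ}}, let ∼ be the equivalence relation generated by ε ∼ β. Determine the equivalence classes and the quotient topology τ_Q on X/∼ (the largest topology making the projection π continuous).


X/∼ = {[β=ε], [γ], [δ], [ζ]}; |τ_Q| = 6.

Equivalence classes: [β=ε], [γ], [δ], [ζ].
Quotient map π: X → X/∼ sends β ↦ [β=ε], γ ↦ [γ], δ ↦ [δ], ε ↦ [β=ε], ζ ↦ [ζ].
For each subset V ⊆ X/∼, compute π^{-1}(V) ⊆ X and check whether π^{-1}(V) ∈ τ. V is open in τ_Q iff π^{-1}(V) ∈ τ.
  V = {}: π^{-1}(V) = ∅ ∈ τ ✓.
  V = {[β=ε]}: π^{-1}(V) = {β, ε} ∉ τ ✗.
  V = {[γ]}: π^{-1}(V) = {γ} ∉ τ ✗.
  V = {[β=ε], [γ]}: π^{-1}(V) = {β, γ, ε} ∉ τ ✗.
  V = {[δ]}: π^{-1}(V) = {δ} ∉ τ ✗.
  V = {[β=ε], [δ]}: π^{-1}(V) = {β, δ, ε} ∉ τ ✗.
  V = {[γ], [δ]}: π^{-1}(V) = {γ, δ} ∉ τ ✗.
  V = {[β=ε], [γ], [δ]}: π^{-1}(V) = {β, γ, δ, ε} ∉ τ ✗.
  V = {[ζ]}: π^{-1}(V) = {ζ} ∈ τ ✓.
  V = {[β=ε], [ζ]}: π^{-1}(V) = {β, ε, ζ} ∉ τ ✗.
  V = {[γ], [ζ]}: π^{-1}(V) = {γ, ζ} ∈ τ ✓.
  V = {[β=ε], [γ], [ζ]}: π^{-1}(V) = {β, γ, ε, ζ} ∉ τ ✗.
  V = {[δ], [ζ]}: π^{-1}(V) = {δ, ζ} ∈ τ ✓.
  V = {[β=ε], [δ], [ζ]}: π^{-1}(V) = {β, δ, ε, ζ} ∉ τ ✗.
  V = {[γ], [δ], [ζ]}: π^{-1}(V) = {γ, δ, ζ} ∈ τ ✓.
  V = {[β=ε], [γ], [δ], [ζ]}: π^{-1}(V) = {β, γ, δ, ε, ζ} ∈ τ ✓.
Open sets in the quotient: τ_Q = {{}, {[ζ]}, {[γ], [ζ]}, {[δ], [ζ]}, {[γ], [δ], [ζ]}, {[β=ε], [γ], [δ], [ζ]}} (6 elements).


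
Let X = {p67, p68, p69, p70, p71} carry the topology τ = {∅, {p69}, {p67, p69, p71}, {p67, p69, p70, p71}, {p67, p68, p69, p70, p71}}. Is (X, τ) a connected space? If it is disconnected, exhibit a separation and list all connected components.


(X, τ) is connected.

Find clopen sets (U ∈ τ with X ∖ U ∈ τ):
  U = ∅, X ∖ U = {p67, p68, p69, p70, p71} — both open, so U is clopen.
  U = {p67, p68, p69, p70, p71}, X ∖ U = ∅ — both open, so U is clopen.
Only trivial clopens (∅ and X) exist, so (X, τ) is connected.
Compute connected components by grouping points that agree on all clopens:
  component: {p67, p68, p69, p70, p71}


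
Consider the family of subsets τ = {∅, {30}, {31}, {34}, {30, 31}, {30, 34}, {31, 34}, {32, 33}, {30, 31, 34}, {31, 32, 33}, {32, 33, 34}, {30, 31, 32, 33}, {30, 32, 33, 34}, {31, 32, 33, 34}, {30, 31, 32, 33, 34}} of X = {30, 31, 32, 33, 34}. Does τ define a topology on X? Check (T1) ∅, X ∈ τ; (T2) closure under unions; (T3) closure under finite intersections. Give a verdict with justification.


τ is NOT a topology on X.

Axiom (T1): ∅ ∈ τ? Yes; X ∈ τ? Yes.
Axiom (T2/T3): check pairwise unions and intersections of members of τ.
Counterexample for (T2): {30} ∪ {32, 33} = {30, 32, 33} ∉ τ. Therefore τ is NOT a topology.


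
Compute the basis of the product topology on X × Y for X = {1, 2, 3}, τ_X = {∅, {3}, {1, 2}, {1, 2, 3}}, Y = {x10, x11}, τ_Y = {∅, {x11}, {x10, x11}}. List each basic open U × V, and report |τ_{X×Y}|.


Basis B = {∅ × ∅, {3} × {x11}, {1, 2} × {x11}, {3} × {x10, x11}, {1, 2, 3} × {x11}, {1, 2} × {x10, x11}, {1, 2, 3} × {x10, x11}}; |τ_{X×Y}| = 9.

Enumerate products U × V with U ∈ τ_X, V ∈ τ_Y (deduplicated):
  ∅ × ∅ = {} (∅)
  {3} × {x11} = {(3,x11)}
  {1, 2} × {x11} = {(1,x11), (2,x11)}
  {3} × {x10, x11} = {(3,x10), (3,x11)}
  {1, 2, 3} × {x11} = {(1,x11), (2,x11), (3,x11)}
  {1, 2} × {x10, x11} = {(1,x10), (1,x11), (2,x10), (2,x11)}
  {1, 2, 3} × {x10, x11} = {(1,x10), (1,x11), (2,x10), (2,x11), (3,x10), (3,x11)}
These 7 distinct sets form the basis B.
Close under arbitrary unions to get τ_{X×Y}; counting gives |τ_{X×Y}| = 9.


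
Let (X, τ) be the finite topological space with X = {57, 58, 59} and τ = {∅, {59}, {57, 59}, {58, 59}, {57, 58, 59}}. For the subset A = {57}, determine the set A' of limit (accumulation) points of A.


A' = ∅

For each x ∈ X, list the open sets U ∈ τ with x ∈ U, then check whether U ∩ (A ∖ {x}) ≠ ∅ for every such U.
  x = 57: open {57, 59} ∋ x has {57, 59} ∩ (A ∖ {57}) = ∅, so x is NOT a limit point.
  x = 58: open {58, 59} ∋ x has {58, 59} ∩ (A ∖ {58}) = ∅, so x is NOT a limit point.
  x = 59: open {59} ∋ x has {59} ∩ (A ∖ {59}) = ∅, so x is NOT a limit point.
Collecting: A' = ∅.


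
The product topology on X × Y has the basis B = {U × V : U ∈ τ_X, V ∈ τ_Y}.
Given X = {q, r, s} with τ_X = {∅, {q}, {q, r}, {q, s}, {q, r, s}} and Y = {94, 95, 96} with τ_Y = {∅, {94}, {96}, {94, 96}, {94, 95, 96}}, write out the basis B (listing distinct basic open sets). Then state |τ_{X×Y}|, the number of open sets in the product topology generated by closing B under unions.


Basis B = {∅ × ∅, {q} × {94}, {q} × {96}, {q} × {94, 96}, {q, r} × {94}, {q, s} × {94}, {q, r} × {96}, {q, s} × {96}, {q} × {94, 95, 96}, {q, r, s} × {94}, {q, r, s} × {96}, {q, r} × {94, 96}, {q, s} × {94, 96}, {q, r} × {94, 95, 96}, {q, s} × {94, 95, 96}, {q, r, s} × {94, 96}, {q, r, s} × {94, 95, 96}}; |τ_{X×Y}| = 50.

Enumerate products U × V with U ∈ τ_X, V ∈ τ_Y (deduplicated):
  ∅ × ∅ = {} (∅)
  {q} × {94} = {(q,94)}
  {q} × {96} = {(q,96)}
  {q} × {94, 96} = {(q,94), (q,96)}
  {q, r} × {94} = {(q,94), (r,94)}
  {q, s} × {94} = {(q,94), (s,94)}
  {q, r} × {96} = {(q,96), (r,96)}
  {q, s} × {96} = {(q,96), (s,96)}
  {q} × {94, 95, 96} = {(q,94), (q,95), (q,96)}
  {q, r, s} × {94} = {(q,94), (r,94), (s,94)}
  {q, r, s} × {96} = {(q,96), (r,96), (s,96)}
  {q, r} × {94, 96} = {(q,94), (q,96), (r,94), (r,96)}
  {q, s} × {94, 96} = {(q,94), (q,96), (s,94), (s,96)}
  {q, r} × {94, 95, 96} = {(q,94), (q,95), (q,96), (r,94), (r,95), (r,96)}
  {q, s} × {94, 95, 96} = {(q,94), (q,95), (q,96), (s,94), (s,95), (s,96)}
  {q, r, s} × {94, 96} = {(q,94), (q,96), (r,94), (r,96), (s,94), (s,96)}
  {q, r, s} × {94, 95, 96} = {(q,94), (q,95), (q,96), (r,94), (r,95), (r,96), (s,94), (s,95), (s,96)}
These 17 distinct sets form the basis B.
Close under arbitrary unions to get τ_{X×Y}; counting gives |τ_{X×Y}| = 50.


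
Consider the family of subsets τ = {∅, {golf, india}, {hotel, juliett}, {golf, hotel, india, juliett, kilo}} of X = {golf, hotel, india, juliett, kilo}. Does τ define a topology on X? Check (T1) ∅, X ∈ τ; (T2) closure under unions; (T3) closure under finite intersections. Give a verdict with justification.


τ is NOT a topology on X.

Axiom (T1): ∅ ∈ τ? Yes; X ∈ τ? Yes.
Axiom (T2/T3): check pairwise unions and intersections of members of τ.
Counterexample for (T2): {golf, india} ∪ {hotel, juliett} = {golf, hotel, india, juliett} ∉ τ. Therefore τ is NOT a topology.


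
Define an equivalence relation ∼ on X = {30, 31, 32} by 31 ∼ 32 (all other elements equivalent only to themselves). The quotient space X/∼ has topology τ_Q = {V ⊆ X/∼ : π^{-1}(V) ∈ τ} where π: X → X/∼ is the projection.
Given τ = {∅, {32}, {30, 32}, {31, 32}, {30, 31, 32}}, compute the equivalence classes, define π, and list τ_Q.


X/∼ = {[30], [31=32]}; |τ_Q| = 3.

Equivalence classes: [30], [31=32].
Quotient map π: X → X/∼ sends 30 ↦ [30], 31 ↦ [31=32], 32 ↦ [31=32].
For each subset V ⊆ X/∼, compute π^{-1}(V) ⊆ X and check whether π^{-1}(V) ∈ τ. V is open in τ_Q iff π^{-1}(V) ∈ τ.
  V = {}: π^{-1}(V) = ∅ ∈ τ ✓.
  V = {[30]}: π^{-1}(V) = {30} ∉ τ ✗.
  V = {[31=32]}: π^{-1}(V) = {31, 32} ∈ τ ✓.
  V = {[30], [31=32]}: π^{-1}(V) = {30, 31, 32} ∈ τ ✓.
Open sets in the quotient: τ_Q = {{}, {[31=32]}, {[30], [31=32]}} (3 elements).


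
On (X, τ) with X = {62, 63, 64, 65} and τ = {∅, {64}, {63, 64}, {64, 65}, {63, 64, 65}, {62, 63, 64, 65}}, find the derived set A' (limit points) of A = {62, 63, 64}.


A' = {62, 63, 65}

For each x ∈ X, list the open sets U ∈ τ with x ∈ U, then check whether U ∩ (A ∖ {x}) ≠ ∅ for every such U.
  x = 62: opens ∋ x are {62, 63, 64, 65}; each meets A ∖ {62}, so x IS a limit point.
  x = 63: opens ∋ x are {63, 64}, {63, 64, 65}, {62, 63, 64, 65}; each meets A ∖ {63}, so x IS a limit point.
  x = 64: open {64} ∋ x has {64} ∩ (A ∖ {64}) = ∅, so x is NOT a limit point.
  x = 65: opens ∋ x are {64, 65}, {63, 64, 65}, {62, 63, 64, 65}; each meets A ∖ {65}, so x IS a limit point.
Collecting: A' = {62, 63, 65}.


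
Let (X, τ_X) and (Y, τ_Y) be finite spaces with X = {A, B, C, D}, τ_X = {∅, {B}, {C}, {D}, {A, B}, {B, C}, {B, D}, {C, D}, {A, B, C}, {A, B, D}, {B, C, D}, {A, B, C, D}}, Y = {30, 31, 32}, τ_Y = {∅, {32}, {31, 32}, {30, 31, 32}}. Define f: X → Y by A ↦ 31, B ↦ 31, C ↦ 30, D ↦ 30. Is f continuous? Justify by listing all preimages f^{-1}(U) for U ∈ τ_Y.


f IS continuous.

Compute f^{-1}(U) for each U ∈ τ_Y:
  U = ∅: f^{-1}(U) = ∅ ∈ τ_X ✓.
  U = {32}: f^{-1}(U) = ∅ ∈ τ_X ✓.
  U = {31, 32}: f^{-1}(U) = {A, B} ∈ τ_X ✓.
  U = {30, 31, 32}: f^{-1}(U) = {A, B, C, D} ∈ τ_X ✓.
Every preimage lies in τ_X, so f IS continuous.


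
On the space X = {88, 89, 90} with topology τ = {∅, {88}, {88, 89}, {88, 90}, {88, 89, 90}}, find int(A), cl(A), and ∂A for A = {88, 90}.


int(A) = {88, 90}, cl(A) = {88, 89, 90}, ∂A = {89}.

Closed sets in (X, τ) are complements of opens:
  closed(X, τ) = {∅, {89}, {90}, {89, 90}, {88, 89, 90}}.
int(A) = ⋃ {U ∈ τ : U ⊆ A}. Opens contained in A: ∅, {88}, {88, 90}.
Taking the union of these: int(A) = {88, 90}.
cl(A) = ⋂ {C closed : A ⊆ C}. Closed sets containing A: {88, 89, 90}.
Intersecting these: cl(A) = {88, 89, 90}.
∂A = cl(A) ∖ int(A) = {88, 89, 90} ∖ {88, 90} = {89}.


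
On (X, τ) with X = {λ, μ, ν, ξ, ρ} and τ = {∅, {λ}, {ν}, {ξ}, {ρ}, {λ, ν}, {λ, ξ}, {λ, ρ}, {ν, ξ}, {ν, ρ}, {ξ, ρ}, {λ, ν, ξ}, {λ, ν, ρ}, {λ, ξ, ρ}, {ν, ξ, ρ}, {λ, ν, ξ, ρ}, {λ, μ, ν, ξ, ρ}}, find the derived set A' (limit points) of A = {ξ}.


A' = {μ}

For each x ∈ X, list the open sets U ∈ τ with x ∈ U, then check whether U ∩ (A ∖ {x}) ≠ ∅ for every such U.
  x = λ: open {λ} ∋ x has {λ} ∩ (A ∖ {λ}) = ∅, so x is NOT a limit point.
  x = μ: opens ∋ x are {λ, μ, ν, ξ, ρ}; each meets A ∖ {μ}, so x IS a limit point.
  x = ν: open {ν} ∋ x has {ν} ∩ (A ∖ {ν}) = ∅, so x is NOT a limit point.
  x = ξ: open {ξ} ∋ x has {ξ} ∩ (A ∖ {ξ}) = ∅, so x is NOT a limit point.
  x = ρ: open {ρ} ∋ x has {ρ} ∩ (A ∖ {ρ}) = ∅, so x is NOT a limit point.
Collecting: A' = {μ}.


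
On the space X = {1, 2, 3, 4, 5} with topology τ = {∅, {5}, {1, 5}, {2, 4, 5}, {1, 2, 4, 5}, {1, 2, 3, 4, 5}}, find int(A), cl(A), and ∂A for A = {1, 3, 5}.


int(A) = {1, 5}, cl(A) = {1, 2, 3, 4, 5}, ∂A = {2, 3, 4}.

Closed sets in (X, τ) are complements of opens:
  closed(X, τ) = {∅, {3}, {1, 3}, {2, 3, 4}, {1, 2, 3, 4}, {1, 2, 3, 4, 5}}.
int(A) = ⋃ {U ∈ τ : U ⊆ A}. Opens contained in A: ∅, {5}, {1, 5}.
Taking the union of these: int(A) = {1, 5}.
cl(A) = ⋂ {C closed : A ⊆ C}. Closed sets containing A: {1, 2, 3, 4, 5}.
Intersecting these: cl(A) = {1, 2, 3, 4, 5}.
∂A = cl(A) ∖ int(A) = {1, 2, 3, 4, 5} ∖ {1, 5} = {2, 3, 4}.


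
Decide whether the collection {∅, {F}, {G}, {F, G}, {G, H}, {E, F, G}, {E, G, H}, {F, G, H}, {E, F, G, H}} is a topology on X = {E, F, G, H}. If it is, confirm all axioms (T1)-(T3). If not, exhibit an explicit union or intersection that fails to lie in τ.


τ is NOT a topology on X.

Axiom (T1): ∅ ∈ τ? Yes; X ∈ τ? Yes.
Axiom (T2/T3): check pairwise unions and intersections of members of τ.
Counterexample for (T3): {E, F, G} ∩ {E, G, H} = {E, G} ∉ τ. Therefore τ is NOT a topology.


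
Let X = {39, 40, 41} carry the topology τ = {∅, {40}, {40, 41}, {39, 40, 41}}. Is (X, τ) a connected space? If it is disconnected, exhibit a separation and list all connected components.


(X, τ) is connected.

Find clopen sets (U ∈ τ with X ∖ U ∈ τ):
  U = ∅, X ∖ U = {39, 40, 41} — both open, so U is clopen.
  U = {39, 40, 41}, X ∖ U = ∅ — both open, so U is clopen.
Only trivial clopens (∅ and X) exist, so (X, τ) is connected.
Compute connected components by grouping points that agree on all clopens:
  component: {39, 40, 41}


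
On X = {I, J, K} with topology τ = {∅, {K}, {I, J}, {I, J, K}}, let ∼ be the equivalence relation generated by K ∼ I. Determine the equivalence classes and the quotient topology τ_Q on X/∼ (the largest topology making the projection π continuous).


X/∼ = {[I=K], [J]}; |τ_Q| = 2.

Equivalence classes: [I=K], [J].
Quotient map π: X → X/∼ sends I ↦ [I=K], J ↦ [J], K ↦ [I=K].
For each subset V ⊆ X/∼, compute π^{-1}(V) ⊆ X and check whether π^{-1}(V) ∈ τ. V is open in τ_Q iff π^{-1}(V) ∈ τ.
  V = {}: π^{-1}(V) = ∅ ∈ τ ✓.
  V = {[I=K]}: π^{-1}(V) = {I, K} ∉ τ ✗.
  V = {[J]}: π^{-1}(V) = {J} ∉ τ ✗.
  V = {[I=K], [J]}: π^{-1}(V) = {I, J, K} ∈ τ ✓.
Open sets in the quotient: τ_Q = {{}, {[I=K], [J]}} (2 elements).


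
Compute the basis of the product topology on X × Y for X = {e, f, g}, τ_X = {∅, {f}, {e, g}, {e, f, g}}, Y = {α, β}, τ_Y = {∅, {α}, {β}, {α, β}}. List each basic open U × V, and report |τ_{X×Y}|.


Basis B = {∅ × ∅, {f} × {α}, {f} × {β}, {e, g} × {α}, {e, g} × {β}, {f} × {α, β}, {e, f, g} × {α}, {e, f, g} × {β}, {e, g} × {α, β}, {e, f, g} × {α, β}}; |τ_{X×Y}| = 16.

Enumerate products U × V with U ∈ τ_X, V ∈ τ_Y (deduplicated):
  ∅ × ∅ = {} (∅)
  {f} × {α} = {(f,α)}
  {f} × {β} = {(f,β)}
  {e, g} × {α} = {(e,α), (g,α)}
  {e, g} × {β} = {(e,β), (g,β)}
  {f} × {α, β} = {(f,α), (f,β)}
  {e, f, g} × {α} = {(e,α), (f,α), (g,α)}
  {e, f, g} × {β} = {(e,β), (f,β), (g,β)}
  {e, g} × {α, β} = {(e,α), (e,β), (g,α), (g,β)}
  {e, f, g} × {α, β} = {(e,α), (e,β), (f,α), (f,β), (g,α), (g,β)}
These 10 distinct sets form the basis B.
Close under arbitrary unions to get τ_{X×Y}; counting gives |τ_{X×Y}| = 16.


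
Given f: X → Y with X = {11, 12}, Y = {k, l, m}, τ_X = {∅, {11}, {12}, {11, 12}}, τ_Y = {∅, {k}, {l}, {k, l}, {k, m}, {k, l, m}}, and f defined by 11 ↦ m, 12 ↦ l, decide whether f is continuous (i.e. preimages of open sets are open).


f IS continuous.

Compute f^{-1}(U) for each U ∈ τ_Y:
  U = ∅: f^{-1}(U) = ∅ ∈ τ_X ✓.
  U = {k}: f^{-1}(U) = ∅ ∈ τ_X ✓.
  U = {l}: f^{-1}(U) = {12} ∈ τ_X ✓.
  U = {k, l}: f^{-1}(U) = {12} ∈ τ_X ✓.
  U = {k, m}: f^{-1}(U) = {11} ∈ τ_X ✓.
  U = {k, l, m}: f^{-1}(U) = {11, 12} ∈ τ_X ✓.
Every preimage lies in τ_X, so f IS continuous.


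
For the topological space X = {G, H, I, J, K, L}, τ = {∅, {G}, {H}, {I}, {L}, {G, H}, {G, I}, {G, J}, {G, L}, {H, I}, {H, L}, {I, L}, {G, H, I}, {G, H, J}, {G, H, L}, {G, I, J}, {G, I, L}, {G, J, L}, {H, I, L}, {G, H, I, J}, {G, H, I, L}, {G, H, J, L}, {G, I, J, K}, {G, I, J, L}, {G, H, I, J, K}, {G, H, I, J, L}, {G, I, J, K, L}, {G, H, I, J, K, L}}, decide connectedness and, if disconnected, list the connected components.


(X, τ) is disconnected; components = [{H}, {L}, {G, I, J, K}].

Find clopen sets (U ∈ τ with X ∖ U ∈ τ):
  U = ∅, X ∖ U = {G, H, I, J, K, L} — both open, so U is clopen.
  U = {H}, X ∖ U = {G, I, J, K, L} — both open, so U is clopen.
  U = {L}, X ∖ U = {G, H, I, J, K} — both open, so U is clopen.
  U = {H, L}, X ∖ U = {G, I, J, K} — both open, so U is clopen.
  U = {G, I, J, K}, X ∖ U = {H, L} — both open, so U is clopen.
  U = {G, H, I, J, K}, X ∖ U = {L} — both open, so U is clopen.
  U = {G, I, J, K, L}, X ∖ U = {H} — both open, so U is clopen.
  U = {G, H, I, J, K, L}, X ∖ U = ∅ — both open, so U is clopen.
Nontrivial clopen(s) exist: e.g. {G, H, I, J, K}. So (X, τ) is disconnected.
Compute connected components by grouping points that agree on all clopens:
  component: {H}
  component: {L}
  component: {G, I, J, K}


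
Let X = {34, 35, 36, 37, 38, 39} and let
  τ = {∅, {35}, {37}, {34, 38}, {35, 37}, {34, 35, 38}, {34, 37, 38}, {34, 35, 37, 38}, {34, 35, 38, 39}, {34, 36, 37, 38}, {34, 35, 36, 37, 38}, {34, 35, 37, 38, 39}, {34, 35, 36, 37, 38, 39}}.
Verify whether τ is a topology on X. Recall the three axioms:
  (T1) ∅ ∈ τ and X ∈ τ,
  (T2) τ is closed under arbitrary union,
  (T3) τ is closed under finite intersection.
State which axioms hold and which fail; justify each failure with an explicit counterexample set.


τ IS a topology on X.

Axiom (T1): ∅ ∈ τ? Yes; X ∈ τ? Yes.
Axiom (T2/T3): check pairwise unions and intersections of members of τ.
All pairwise intersections and unions checked — each lies in τ. Therefore τ satisfies (T1), (T2), (T3): it IS a topology on X.


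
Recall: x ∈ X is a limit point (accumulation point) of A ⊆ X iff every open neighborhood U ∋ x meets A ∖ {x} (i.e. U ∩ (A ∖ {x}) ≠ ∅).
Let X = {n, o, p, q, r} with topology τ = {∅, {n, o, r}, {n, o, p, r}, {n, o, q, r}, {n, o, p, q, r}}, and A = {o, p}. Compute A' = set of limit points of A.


A' = {n, p, q, r}

For each x ∈ X, list the open sets U ∈ τ with x ∈ U, then check whether U ∩ (A ∖ {x}) ≠ ∅ for every such U.
  x = n: opens ∋ x are {n, o, r}, {n, o, p, r}, {n, o, q, r}, {n, o, p, q, r}; each meets A ∖ {n}, so x IS a limit point.
  x = o: open {n, o, r} ∋ x has {n, o, r} ∩ (A ∖ {o}) = ∅, so x is NOT a limit point.
  x = p: opens ∋ x are {n, o, p, r}, {n, o, p, q, r}; each meets A ∖ {p}, so x IS a limit point.
  x = q: opens ∋ x are {n, o, q, r}, {n, o, p, q, r}; each meets A ∖ {q}, so x IS a limit point.
  x = r: opens ∋ x are {n, o, r}, {n, o, p, r}, {n, o, q, r}, {n, o, p, q, r}; each meets A ∖ {r}, so x IS a limit point.
Collecting: A' = {n, p, q, r}.


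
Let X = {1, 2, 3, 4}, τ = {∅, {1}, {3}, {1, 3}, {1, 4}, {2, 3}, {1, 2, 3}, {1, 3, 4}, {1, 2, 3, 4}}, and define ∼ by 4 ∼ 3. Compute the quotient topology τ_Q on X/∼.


X/∼ = {[1], [2], [3=4]}; |τ_Q| = 4.

Equivalence classes: [1], [2], [3=4].
Quotient map π: X → X/∼ sends 1 ↦ [1], 2 ↦ [2], 3 ↦ [3=4], 4 ↦ [3=4].
For each subset V ⊆ X/∼, compute π^{-1}(V) ⊆ X and check whether π^{-1}(V) ∈ τ. V is open in τ_Q iff π^{-1}(V) ∈ τ.
  V = {}: π^{-1}(V) = ∅ ∈ τ ✓.
  V = {[1]}: π^{-1}(V) = {1} ∈ τ ✓.
  V = {[2]}: π^{-1}(V) = {2} ∉ τ ✗.
  V = {[1], [2]}: π^{-1}(V) = {1, 2} ∉ τ ✗.
  V = {[3=4]}: π^{-1}(V) = {3, 4} ∉ τ ✗.
  V = {[1], [3=4]}: π^{-1}(V) = {1, 3, 4} ∈ τ ✓.
  V = {[2], [3=4]}: π^{-1}(V) = {2, 3, 4} ∉ τ ✗.
  V = {[1], [2], [3=4]}: π^{-1}(V) = {1, 2, 3, 4} ∈ τ ✓.
Open sets in the quotient: τ_Q = {{}, {[1]}, {[1], [3=4]}, {[1], [2], [3=4]}} (4 elements).


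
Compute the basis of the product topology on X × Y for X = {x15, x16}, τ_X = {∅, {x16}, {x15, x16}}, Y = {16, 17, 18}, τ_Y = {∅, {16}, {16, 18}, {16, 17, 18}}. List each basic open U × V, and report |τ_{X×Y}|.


Basis B = {∅ × ∅, {x16} × {16}, {x15, x16} × {16}, {x16} × {16, 18}, {x16} × {16, 17, 18}, {x15, x16} × {16, 18}, {x15, x16} × {16, 17, 18}}; |τ_{X×Y}| = 10.

Enumerate products U × V with U ∈ τ_X, V ∈ τ_Y (deduplicated):
  ∅ × ∅ = {} (∅)
  {x16} × {16} = {(x16,16)}
  {x15, x16} × {16} = {(x15,16), (x16,16)}
  {x16} × {16, 18} = {(x16,16), (x16,18)}
  {x16} × {16, 17, 18} = {(x16,16), (x16,17), (x16,18)}
  {x15, x16} × {16, 18} = {(x15,16), (x15,18), (x16,16), (x16,18)}
  {x15, x16} × {16, 17, 18} = {(x15,16), (x15,17), (x15,18), (x16,16), (x16,17), (x16,18)}
These 7 distinct sets form the basis B.
Close under arbitrary unions to get τ_{X×Y}; counting gives |τ_{X×Y}| = 10.


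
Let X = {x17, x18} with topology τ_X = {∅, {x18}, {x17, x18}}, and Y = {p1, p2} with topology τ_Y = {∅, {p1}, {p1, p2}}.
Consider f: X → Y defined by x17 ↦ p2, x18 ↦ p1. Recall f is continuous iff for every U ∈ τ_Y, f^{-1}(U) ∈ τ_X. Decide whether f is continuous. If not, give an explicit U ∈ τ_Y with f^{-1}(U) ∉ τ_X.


f IS continuous.

Compute f^{-1}(U) for each U ∈ τ_Y:
  U = ∅: f^{-1}(U) = ∅ ∈ τ_X ✓.
  U = {p1}: f^{-1}(U) = {x18} ∈ τ_X ✓.
  U = {p1, p2}: f^{-1}(U) = {x17, x18} ∈ τ_X ✓.
Every preimage lies in τ_X, so f IS continuous.
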